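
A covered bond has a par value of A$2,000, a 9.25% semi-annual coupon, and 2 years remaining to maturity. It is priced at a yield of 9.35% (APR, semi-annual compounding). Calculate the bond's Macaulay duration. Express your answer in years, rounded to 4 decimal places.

Periodic yield y = 0.04675. Discount each cash flow and weight by its period:
  t   CF        PV=CF/(1+0.04675)^t    t·PV
  1        92.50        88.3688        88.3688
  2        92.50        84.4220       168.8441
  3        92.50        80.6516       241.9547
  4     2,092.50     1,742.9848     6,971.9390
  Σ                  1,996.4271     7,471.1065
Price P = Σ PV = 1,996.4271.
Macaulay duration = Σ(t·PV) / P = 7,471.1065 / 1,996.4271 = 3.74224 half-year periods.
In years: 3.74224 / 2 = 1.87112 years.

1.8711 years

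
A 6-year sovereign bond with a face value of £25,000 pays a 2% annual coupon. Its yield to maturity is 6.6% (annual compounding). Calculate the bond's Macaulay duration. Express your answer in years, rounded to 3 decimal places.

Periodic yield y = 0.066. Discount each cash flow and weight by its year:
  t   CF        PV=CF/(1+0.066)^t    t·PV
  1       500.00       469.0432       469.0432
  2       500.00       440.0030       880.0059
  3       500.00       412.7607     1,238.2822
  4       500.00       387.2052     1,548.8208
  5       500.00       363.2319     1,816.1595
  6    25,500.00    17,377.8863   104,267.3180
  Σ                 19,450.1303   110,219.6296
Price P = Σ PV = 19,450.1303.
Macaulay duration = Σ(t·PV) / P = 110,219.6296 / 19,450.1303 = 5.66678 years.

5.667 years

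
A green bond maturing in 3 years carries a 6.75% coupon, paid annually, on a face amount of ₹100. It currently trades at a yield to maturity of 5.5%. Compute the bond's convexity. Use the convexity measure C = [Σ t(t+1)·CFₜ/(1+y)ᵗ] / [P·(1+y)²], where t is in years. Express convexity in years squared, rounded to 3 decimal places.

9.909

With y = 0.055:
  t   CF        PV=CF/(1+0.055)^t    t·PV        t(t+1)·PV
  1         6.75         6.3981         6.3981          12.7962
  2         6.75         6.0646        12.1291          36.3873
  3       106.75        90.9098       272.7293       1,090.9171
  Σ                    103.3724       291.2565       1,140.1006
P = 103.3724.
Convexity = Σ t(t+1)·PV / [P·(1+y)²] = 1,140.1006 / (103.3724 × 1.113025) = 9.90909.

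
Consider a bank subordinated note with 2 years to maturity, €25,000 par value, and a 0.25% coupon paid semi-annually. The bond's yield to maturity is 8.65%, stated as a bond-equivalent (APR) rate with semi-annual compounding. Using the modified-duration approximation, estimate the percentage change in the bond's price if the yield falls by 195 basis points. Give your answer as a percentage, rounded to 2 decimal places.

+3.73%

Periodic yield y = 0.04325. Modified duration first:
  t   CF        PV=CF/(1+0.04325)^t    t·PV
  1        31.25        29.9545        29.9545
  2        31.25        28.7126        57.4253
  3        31.25        27.5223        82.5669
  4    25,031.25    21,131.4337    84,525.7349
  Σ                 21,217.6232    84,695.6816
P = 21,217.6232; D_Mac = 3.99176 half-year periods = 1.99588 yrs; D_mod = 1.99588/(1+0.04325) = 1.91314 yrs.
ΔP/P ≈ -D_mod · Δy = -1.91314 × (-0.0195) = +0.037306 = +3.7306%.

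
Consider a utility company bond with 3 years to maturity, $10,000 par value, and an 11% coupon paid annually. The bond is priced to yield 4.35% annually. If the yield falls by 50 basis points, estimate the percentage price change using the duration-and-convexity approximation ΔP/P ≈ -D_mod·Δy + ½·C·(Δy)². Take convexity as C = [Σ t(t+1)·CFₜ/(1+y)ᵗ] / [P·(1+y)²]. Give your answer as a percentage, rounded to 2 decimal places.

+1.32%

With y = 0.0435:
  t   CF        PV=CF/(1+0.0435)^t    t·PV        t(t+1)·PV
  1     1,100.00     1,054.1447     1,054.1447       2,108.2894
  2     1,100.00     1,010.2010     2,020.4019       6,061.2058
  3    11,100.00     9,768.8990    29,306.6969     117,226.7878
  Σ                 11,833.2446    32,381.2436     125,396.2829
P = 11,833.2446; D_Mac = 2.73646 yrs; D_mod = 2.62239 yrs; C = 9.73186.
Duration effect: -2.62239 × (-0.005) = +0.013112
Convexity effect: 0.5 × 9.73186 × (-0.005)² = +0.0001216
ΔP/P ≈ +0.013112 + 0.0001216 = +0.013234 = +1.3234%.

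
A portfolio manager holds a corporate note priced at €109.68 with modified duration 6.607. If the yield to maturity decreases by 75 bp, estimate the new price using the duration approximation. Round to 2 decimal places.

Duration approximation: ΔP/P ≈ -D_mod · Δy = -6.607 × (-0.0075) = +0.0495525.
New price ≈ 109.68 × (1 + 0.0495525) = 115.1149182.

€115.11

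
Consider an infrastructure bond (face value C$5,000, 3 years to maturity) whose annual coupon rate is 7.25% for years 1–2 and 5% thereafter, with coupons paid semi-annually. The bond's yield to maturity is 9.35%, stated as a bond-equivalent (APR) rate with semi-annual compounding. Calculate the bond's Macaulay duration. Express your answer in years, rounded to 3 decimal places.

Periodic yield y = 0.04675. Discount each cash flow and weight by its period:
  t   CF        PV=CF/(1+0.04675)^t    t·PV
  1       181.25       173.1550       173.1550
  2       181.25       165.4215       330.8431
  3       181.25       158.0335       474.1004
  4       181.25       150.9754       603.9015
  5       125.00        99.4707       497.3535
  6     5,125.00     3,896.1534    23,376.9207
  Σ                  4,643.2096    25,456.2742
Price P = Σ PV = 4,643.2096.
Macaulay duration = Σ(t·PV) / P = 25,456.2742 / 4,643.2096 = 5.48247 half-year periods.
In years: 5.48247 / 2 = 2.74124 years.

2.741 years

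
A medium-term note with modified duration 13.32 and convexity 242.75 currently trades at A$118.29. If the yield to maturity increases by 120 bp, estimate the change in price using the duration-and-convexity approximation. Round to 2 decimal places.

-A$16.84

Duration effect: -D_mod·Δy = -13.32 × (+0.012) = -0.159840
Convexity effect: ½·C·(Δy)² = 0.5 × 242.75 × (0.012)² = +0.0174780
ΔP/P ≈ -0.159840 + 0.0174780 = -0.142362
ΔP ≈ 118.29 × (-0.142362) = -16.84000098.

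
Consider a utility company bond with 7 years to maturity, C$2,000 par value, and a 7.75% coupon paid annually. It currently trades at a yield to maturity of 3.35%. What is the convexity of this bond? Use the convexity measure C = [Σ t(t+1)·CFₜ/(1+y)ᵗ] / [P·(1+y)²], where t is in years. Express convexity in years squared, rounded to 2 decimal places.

40.78

With y = 0.0335:
  t   CF        PV=CF/(1+0.0335)^t    t·PV        t(t+1)·PV
  1       155.00       149.9758       149.9758         299.9516
  2       155.00       145.1145       290.2290         870.6869
  3       155.00       140.4107       421.2321       1,684.9286
  4       155.00       135.8594       543.4377       2,717.1885
  5       155.00       131.4557       657.2783       3,943.6698
  6       155.00       127.1946       763.1678       5,342.1749
  7     2,155.00     1,711.0942    11,977.6591      95,821.2727
  Σ                  2,541.1049    14,802.9798     110,679.8730
P = 2,541.1049.
Convexity = Σ t(t+1)·PV / [P·(1+y)²] = 110,679.8730 / (2,541.1049 × 1.068122) = 40.77792.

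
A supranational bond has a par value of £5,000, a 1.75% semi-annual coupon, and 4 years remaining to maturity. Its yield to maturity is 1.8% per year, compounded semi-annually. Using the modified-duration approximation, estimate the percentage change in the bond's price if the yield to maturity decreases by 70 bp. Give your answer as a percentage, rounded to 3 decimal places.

Periodic yield y = 0.009. Modified duration first:
  t   CF        PV=CF/(1+0.009)^t    t·PV
  1        43.75        43.3598        43.3598
  2        43.75        42.9730        85.9460
  3        43.75        42.5897       127.7691
  4        43.75        42.2098       168.8392
  5        43.75        41.8333       209.1665
  6        43.75        41.4602       248.7610
  7        43.75        41.0904       287.6325
  8     5,043.75     4,694.8770    37,559.0163
  Σ                  4,990.3931    38,730.4904
P = 4,990.3931; D_Mac = 7.76101 half-year periods = 3.88050 yrs; D_mod = 3.88050/(1+0.009) = 3.84589 yrs.
ΔP/P ≈ -D_mod · Δy = -3.84589 × (-0.007) = +0.026921 = +2.6921%.

+2.692%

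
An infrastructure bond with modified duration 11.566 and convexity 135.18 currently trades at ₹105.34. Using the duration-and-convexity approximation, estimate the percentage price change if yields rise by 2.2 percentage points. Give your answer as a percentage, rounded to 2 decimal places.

Duration effect: -D_mod·Δy = -11.566 × (+0.022) = -0.254452
Convexity effect: ½·C·(Δy)² = 0.5 × 135.18 × (0.022)² = +0.03271356
ΔP/P ≈ -0.254452 + 0.03271356 = -0.22173844
= -22.173844%.

-22.17%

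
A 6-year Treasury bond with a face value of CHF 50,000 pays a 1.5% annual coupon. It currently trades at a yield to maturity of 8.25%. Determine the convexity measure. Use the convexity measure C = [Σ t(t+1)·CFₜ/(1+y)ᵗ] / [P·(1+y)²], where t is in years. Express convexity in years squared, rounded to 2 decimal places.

33.70

With y = 0.0825:
  t   CF        PV=CF/(1+0.0825)^t    t·PV        t(t+1)·PV
  1       750.00       692.8406       692.8406       1,385.6813
  2       750.00       640.0375     1,280.0751       3,840.2253
  3       750.00       591.2587     1,773.7761       7,095.1045
  4       750.00       546.1974     2,184.7897      10,923.9484
  5       750.00       504.5704     2,522.8518      15,137.1109
  6    50,750.00    31,540.5031   189,243.0186   1,324,701.1302
  Σ                 34,515.4078   197,697.3519   1,363,083.2005
P = 34,515.4078.
Convexity = Σ t(t+1)·PV / [P·(1+y)²] = 1,363,083.2005 / (34,515.4078 × 1.171806) = 33.70183.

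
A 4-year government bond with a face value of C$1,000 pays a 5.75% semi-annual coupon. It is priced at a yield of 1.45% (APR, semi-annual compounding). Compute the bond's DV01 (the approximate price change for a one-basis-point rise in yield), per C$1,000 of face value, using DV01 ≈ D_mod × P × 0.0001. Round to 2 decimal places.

C$0.42

Periodic yield y = 0.00725.
  t   CF        PV=CF/(1+0.00725)^t    t·PV
  1        28.75        28.5431        28.5431
  2        28.75        28.3376        56.6752
  3        28.75        28.1336        84.4009
  4        28.75        27.9311       111.7246
  5        28.75        27.7301       138.6505
  6        28.75        27.5305       165.1830
  7        28.75        27.3323       191.3264
  8     1,028.75       970.9830     7,767.8642
  Σ                  1,166.5215     8,544.3680
P = 1,166.5215; D_Mac = 7.32466 half-year periods = 3.66233 yrs; D_mod = 3.63597 yrs.
DV01 ≈ 3.63597 × 1,166.5215 × 0.0001 = 0.424143.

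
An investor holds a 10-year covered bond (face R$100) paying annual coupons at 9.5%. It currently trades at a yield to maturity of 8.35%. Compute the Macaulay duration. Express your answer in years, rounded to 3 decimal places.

6.994 years

Periodic yield y = 0.0835. Discount each cash flow and weight by its year:
  t   CF        PV=CF/(1+0.0835)^t    t·PV
  1         9.50         8.7679         8.7679
  2         9.50         8.0922        16.1844
  3         9.50         7.4686        22.4057
  4         9.50         6.8930        27.5720
  5         9.50         6.3618        31.8089
  6         9.50         5.8715        35.2291
  7         9.50         5.4190        37.9332
  8         9.50         5.0014        40.0113
  9         9.50         4.6160        41.5438
  10      109.50        49.1049       491.0491
  Σ                    107.5962       752.5053
Price P = Σ PV = 107.5962.
Macaulay duration = Σ(t·PV) / P = 752.5053 / 107.5962 = 6.99379 years.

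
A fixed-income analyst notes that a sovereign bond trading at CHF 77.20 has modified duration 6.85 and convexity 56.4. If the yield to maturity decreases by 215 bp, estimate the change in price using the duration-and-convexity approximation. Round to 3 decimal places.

Duration effect: -D_mod·Δy = -6.85 × (-0.0215) = +0.147275
Convexity effect: ½·C·(Δy)² = 0.5 × 56.4 × (-0.0215)² = +0.01303545
ΔP/P ≈ +0.147275 + 0.01303545 = +0.16031045
ΔP ≈ 77.20 × (+0.16031045) = +12.37596674.

+CHF 12.376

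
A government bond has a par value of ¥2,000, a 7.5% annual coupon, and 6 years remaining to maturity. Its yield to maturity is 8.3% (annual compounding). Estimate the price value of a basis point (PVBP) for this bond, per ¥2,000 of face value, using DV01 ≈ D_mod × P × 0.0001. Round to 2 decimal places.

Periodic yield y = 0.083.
  t   CF        PV=CF/(1+0.083)^t    t·PV
  1       150.00       138.5042       138.5042
  2       150.00       127.8893       255.7787
  3       150.00       118.0880       354.2641
  4       150.00       109.0379       436.1516
  5       150.00       100.6813       503.4067
  6     2,150.00     1,332.5015     7,995.0092
  Σ                  1,926.7023     9,683.1144
P = 1,926.7023; D_Mac = 5.02574 yrs; D_mod = 4.64058 yrs.
DV01 ≈ 4.64058 × 1,926.7023 × 0.0001 = 0.894101.

¥0.89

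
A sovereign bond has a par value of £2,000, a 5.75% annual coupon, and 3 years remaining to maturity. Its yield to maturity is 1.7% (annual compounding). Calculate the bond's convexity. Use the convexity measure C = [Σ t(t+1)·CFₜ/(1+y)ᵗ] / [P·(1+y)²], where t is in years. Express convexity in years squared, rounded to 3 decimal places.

10.824

With y = 0.017:
  t   CF        PV=CF/(1+0.017)^t    t·PV        t(t+1)·PV
  1       115.00       113.0777       113.0777         226.1554
  2       115.00       111.1875       222.3750         667.1250
  3     2,115.00     2,010.7011     6,032.1033      24,128.4131
  Σ                  2,234.9663     6,367.5559      25,021.6934
P = 2,234.9663.
Convexity = Σ t(t+1)·PV / [P·(1+y)²] = 25,021.6934 / (2,234.9663 × 1.034289) = 10.82440.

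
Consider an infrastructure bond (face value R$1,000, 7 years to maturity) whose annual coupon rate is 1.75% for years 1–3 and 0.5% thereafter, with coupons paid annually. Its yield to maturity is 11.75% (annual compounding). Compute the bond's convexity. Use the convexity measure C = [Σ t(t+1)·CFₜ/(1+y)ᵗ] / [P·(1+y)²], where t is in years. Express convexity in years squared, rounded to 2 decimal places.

With y = 0.1175:
  t   CF        PV=CF/(1+0.1175)^t    t·PV        t(t+1)·PV
  1        17.50        15.6600        15.6600          31.3199
  2        17.50        14.0134        28.0268          84.0803
  3        17.50        12.5399        37.6198         150.4793
  4         5.00         3.2061        12.8245          64.1224
  5         5.00         2.8690        14.3451          86.0704
  6         5.00         2.5673        15.4041         107.8286
  7     1,005.00       461.7781     3,232.4467      25,859.5740
  Σ                    512.6339     3,356.3269      26,383.4749
P = 512.6339.
Convexity = Σ t(t+1)·PV / [P·(1+y)²] = 26,383.4749 / (512.6339 × 1.248806) = 41.21256.

41.21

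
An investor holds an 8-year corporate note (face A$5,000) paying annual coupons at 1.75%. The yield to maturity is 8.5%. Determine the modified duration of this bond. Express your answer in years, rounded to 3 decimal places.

Periodic yield y = 0.085. First find Macaulay duration:
  t   CF        PV=CF/(1+0.085)^t    t·PV
  1        87.50        80.6452        80.6452
  2        87.50        74.3273       148.6547
  3        87.50        68.5045       205.5134
  4        87.50        63.1377       252.5510
  5        87.50        58.1915       290.9574
  6        87.50        53.6327       321.7962
  7        87.50        49.4311       346.0174
  8     5,087.50     2,648.9058    21,191.2465
  Σ                  3,096.7757    22,837.3817
P = 3,096.7757; Macaulay duration = 22,837.3817 / 3,096.7757 = 7.37457 years.
Modified duration = D_Mac / (1 + y) = 7.37457 / 1.085 = 6.79684 years.

6.797 years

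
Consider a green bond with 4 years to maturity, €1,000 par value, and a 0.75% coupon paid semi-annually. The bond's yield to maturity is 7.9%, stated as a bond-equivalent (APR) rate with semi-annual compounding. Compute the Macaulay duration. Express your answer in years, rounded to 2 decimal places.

Periodic yield y = 0.0395. Discount each cash flow and weight by its period:
  t   CF        PV=CF/(1+0.0395)^t    t·PV
  1         3.75         3.6075         3.6075
  2         3.75         3.4704         6.9408
  3         3.75         3.3385        10.0156
  4         3.75         3.2117        12.8468
  5         3.75         3.0896        15.4482
  6         3.75         2.9722        17.8335
  7         3.75         2.8593        20.0151
  8     1,003.75       736.2573     5,890.0583
  Σ                    758.8066     5,976.7659
Price P = Σ PV = 758.8066.
Macaulay duration = Σ(t·PV) / P = 5,976.7659 / 758.8066 = 7.87653 half-year periods.
In years: 7.87653 / 2 = 3.93827 years.

3.94 years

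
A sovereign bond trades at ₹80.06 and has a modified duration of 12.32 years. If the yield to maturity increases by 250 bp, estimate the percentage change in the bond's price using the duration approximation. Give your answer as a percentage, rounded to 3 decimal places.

-30.800%

Duration approximation: ΔP/P ≈ -D_mod · Δy = -12.32 × (+0.025) = -0.308000.
As a percentage: -30.8000%.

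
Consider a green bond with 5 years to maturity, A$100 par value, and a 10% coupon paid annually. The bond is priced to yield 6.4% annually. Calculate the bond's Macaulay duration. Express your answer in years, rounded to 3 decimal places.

Periodic yield y = 0.064. Discount each cash flow and weight by its year:
  t   CF        PV=CF/(1+0.064)^t    t·PV
  1        10.00         9.3985         9.3985
  2        10.00         8.8332        17.6663
  3        10.00         8.3019        24.9056
  4        10.00         7.8025        31.2100
  5       110.00        80.6649       403.3244
  Σ                    115.0009       486.5048
Price P = Σ PV = 115.0009.
Macaulay duration = Σ(t·PV) / P = 486.5048 / 115.0009 = 4.23044 years.

4.230 years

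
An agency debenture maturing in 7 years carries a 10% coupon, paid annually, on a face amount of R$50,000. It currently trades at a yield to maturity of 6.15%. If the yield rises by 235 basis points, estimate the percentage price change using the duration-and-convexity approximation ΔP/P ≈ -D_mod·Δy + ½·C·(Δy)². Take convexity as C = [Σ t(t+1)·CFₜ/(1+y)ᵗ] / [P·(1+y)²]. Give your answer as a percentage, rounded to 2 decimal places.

-11.23%

With y = 0.0615:
  t   CF        PV=CF/(1+0.0615)^t    t·PV        t(t+1)·PV
  1     5,000.00     4,710.3156     4,710.3156       9,420.6312
  2     5,000.00     4,437.4146     8,874.8292      26,624.4876
  3     5,000.00     4,180.3246    12,540.9739      50,163.8955
  4     5,000.00     3,938.1297    15,752.5186      78,762.5931
  5     5,000.00     3,709.9667    18,549.8335     111,299.0011
  6     5,000.00     3,495.0228    20,970.1368     146,790.9576
  7    55,000.00    36,217.8529   253,524.9700   2,028,199.7600
  Σ                 60,689.0268   334,923.5776   2,451,261.3261
P = 60,689.0268; D_Mac = 5.51868 yrs; D_mod = 5.19895 yrs; C = 35.84590.
Duration effect: -5.19895 × (+0.0235) = -0.122175
Convexity effect: 0.5 × 35.84590 × (0.0235)² = +0.0098979
ΔP/P ≈ -0.122175 + 0.0098979 = -0.112277 = -11.2277%.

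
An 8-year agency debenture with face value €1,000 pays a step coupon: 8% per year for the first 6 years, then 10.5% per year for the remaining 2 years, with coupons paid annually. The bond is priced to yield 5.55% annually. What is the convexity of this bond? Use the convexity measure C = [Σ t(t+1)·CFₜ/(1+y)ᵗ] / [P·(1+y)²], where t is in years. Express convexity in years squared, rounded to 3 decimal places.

47.306

With y = 0.0555:
  t   CF        PV=CF/(1+0.0555)^t    t·PV        t(t+1)·PV
  1        80.00        75.7935        75.7935         151.5869
  2        80.00        71.8081       143.6162         430.8487
  3        80.00        68.0323       204.0970         816.3878
  4        80.00        64.4551       257.8203       1,289.1013
  5        80.00        61.0659       305.3295       1,831.9772
  6        80.00        57.8550       347.1297       2,429.9081
  7       105.00        71.9419       503.5930       4,028.7439
  8     1,105.00       717.2926     5,738.3411      51,645.0703
  Σ                  1,188.2443     7,575.7203      62,623.6242
P = 1,188.2443.
Convexity = Σ t(t+1)·PV / [P·(1+y)²] = 62,623.6242 / (1,188.2443 × 1.114080) = 47.30597.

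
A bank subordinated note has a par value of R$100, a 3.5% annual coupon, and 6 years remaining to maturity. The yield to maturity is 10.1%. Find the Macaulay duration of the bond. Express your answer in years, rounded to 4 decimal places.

Periodic yield y = 0.101. Discount each cash flow and weight by its year:
  t   CF        PV=CF/(1+0.101)^t    t·PV
  1         3.50         3.1789         3.1789
  2         3.50         2.8873         5.7746
  3         3.50         2.6224         7.8673
  4         3.50         2.3819         9.5275
  5         3.50         2.1634        10.8169
  6       103.50        58.1054       348.6324
  Σ                     71.3393       385.7976
Price P = Σ PV = 71.3393.
Macaulay duration = Σ(t·PV) / P = 385.7976 / 71.3393 = 5.40792 years.

5.4079 years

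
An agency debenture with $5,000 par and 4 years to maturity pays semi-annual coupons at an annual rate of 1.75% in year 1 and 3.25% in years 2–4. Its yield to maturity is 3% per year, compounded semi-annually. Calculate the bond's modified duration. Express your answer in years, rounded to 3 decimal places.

3.773 years

Periodic yield y = 0.015. First find Macaulay duration:
  t   CF        PV=CF/(1+0.015)^t    t·PV
  1        43.75        43.1034        43.1034
  2        43.75        42.4665        84.9329
  3        81.25        77.7008       233.1023
  4        81.25        76.5525       306.2099
  5        81.25        75.4212       377.1058
  6        81.25        74.3066       445.8393
  7        81.25        73.2084       512.4590
  8     5,081.25     4,510.6821    36,085.4572
  Σ                  4,973.4414    38,088.2097
P = 4,973.4414; Macaulay duration = 38,088.2097 / 4,973.4414 = 7.65832 half-year periods = 3.82916 years.
Modified duration = D_Mac / (1 + y) = 3.82916 / 1.015 = 3.77257 years.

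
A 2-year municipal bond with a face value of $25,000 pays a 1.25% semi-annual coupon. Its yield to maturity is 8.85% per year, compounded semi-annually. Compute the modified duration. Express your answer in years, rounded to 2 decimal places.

1.90 years

Periodic yield y = 0.04425. First find Macaulay duration:
  t   CF        PV=CF/(1+0.04425)^t    t·PV
  1       156.25       149.6289       149.6289
  2       156.25       143.2884       286.5768
  3       156.25       137.2166       411.6497
  4    25,156.25    21,155.7276    84,622.9104
  Σ                 21,585.8615    85,470.7658
P = 21,585.8615; Macaulay duration = 85,470.7658 / 21,585.8615 = 3.95957 half-year periods = 1.97979 years.
Modified duration = D_Mac / (1 + y) = 1.97979 / 1.04425 = 1.89589 years.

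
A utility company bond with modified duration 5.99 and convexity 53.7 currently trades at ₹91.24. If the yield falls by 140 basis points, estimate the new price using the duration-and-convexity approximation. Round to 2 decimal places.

₹99.37

Duration effect: -D_mod·Δy = -5.99 × (-0.014) = +0.083860
Convexity effect: ½·C·(Δy)² = 0.5 × 53.7 × (-0.014)² = +0.0052626
ΔP/P ≈ +0.083860 + 0.0052626 = +0.0891226
New price ≈ 91.24 × (1 + 0.0891226) = 99.371546024.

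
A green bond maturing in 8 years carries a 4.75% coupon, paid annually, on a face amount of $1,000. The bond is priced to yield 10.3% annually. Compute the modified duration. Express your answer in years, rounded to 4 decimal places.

5.9644 years

Periodic yield y = 0.103. First find Macaulay duration:
  t   CF        PV=CF/(1+0.103)^t    t·PV
  1        47.50        43.0644        43.0644
  2        47.50        39.0429        78.0859
  3        47.50        35.3971       106.1912
  4        47.50        32.0916       128.3665
  5        47.50        29.0948       145.4742
  6        47.50        26.3779       158.2675
  7        47.50        23.9147       167.4029
  8     1,047.50       478.1343     3,825.0747
  Σ                    707.1178     4,651.9272
P = 707.1178; Macaulay duration = 4,651.9272 / 707.1178 = 6.57872 years.
Modified duration = D_Mac / (1 + y) = 6.57872 / 1.103 = 5.96438 years.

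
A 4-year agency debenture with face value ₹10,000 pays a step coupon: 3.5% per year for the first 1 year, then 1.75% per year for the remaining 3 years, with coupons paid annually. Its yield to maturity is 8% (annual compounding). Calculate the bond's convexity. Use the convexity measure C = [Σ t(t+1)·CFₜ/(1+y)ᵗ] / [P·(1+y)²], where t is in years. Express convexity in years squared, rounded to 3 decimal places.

With y = 0.08:
  t   CF        PV=CF/(1+0.08)^t    t·PV        t(t+1)·PV
  1       350.00       324.0741       324.0741         648.1481
  2       175.00       150.0343       300.0686         900.2058
  3       175.00       138.9206       416.7619       1,667.0477
  4    10,175.00     7,478.9288    29,915.7150     149,578.5750
  Σ                  8,091.9578    30,956.6196     152,793.9767
P = 8,091.9578.
Convexity = Σ t(t+1)·PV / [P·(1+y)²] = 152,793.9767 / (8,091.9578 × 1.166400) = 16.18844.

16.188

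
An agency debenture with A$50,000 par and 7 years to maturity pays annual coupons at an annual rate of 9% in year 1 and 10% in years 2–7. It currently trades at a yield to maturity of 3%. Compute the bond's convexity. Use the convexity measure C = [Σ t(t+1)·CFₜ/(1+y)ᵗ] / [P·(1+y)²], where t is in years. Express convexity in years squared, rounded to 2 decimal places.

39.52

With y = 0.03:
  t   CF        PV=CF/(1+0.03)^t    t·PV        t(t+1)·PV
  1     4,500.00     4,368.9320     4,368.9320       8,737.8641
  2     5,000.00     4,712.9795     9,425.9591      28,277.8773
  3     5,000.00     4,575.7083    13,727.1249      54,908.4996
  4     5,000.00     4,442.4352    17,769.7410      88,848.7048
  5     5,000.00     4,313.0439    21,565.2196     129,391.3177
  6     5,000.00     4,187.4213    25,124.5277     175,871.6939
  7    55,000.00    44,720.0331   313,040.2319   2,504,321.8549
  Σ                 71,320.5535   405,021.7362   2,990,357.8122
P = 71,320.5535.
Convexity = Σ t(t+1)·PV / [P·(1+y)²] = 2,990,357.8122 / (71,320.5535 × 1.060900) = 39.52155.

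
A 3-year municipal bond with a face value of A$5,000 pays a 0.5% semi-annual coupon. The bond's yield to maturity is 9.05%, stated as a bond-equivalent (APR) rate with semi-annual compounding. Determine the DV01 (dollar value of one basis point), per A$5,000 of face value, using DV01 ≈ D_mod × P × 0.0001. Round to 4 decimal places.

A$1.1108

Periodic yield y = 0.04525.
  t   CF        PV=CF/(1+0.04525)^t    t·PV
  1        12.50        11.9589        11.9589
  2        12.50        11.4411        22.8823
  3        12.50        10.9458        32.8375
  4        12.50        10.4720        41.8880
  5        12.50        10.0186        50.0932
  6     5,012.50     3,843.5570    23,061.3421
  Σ                  3,898.3935    23,221.0020
P = 3,898.3935; D_Mac = 5.95656 half-year periods = 2.97828 yrs; D_mod = 2.84935 yrs.
DV01 ≈ 2.84935 × 3,898.3935 × 0.0001 = 1.110787.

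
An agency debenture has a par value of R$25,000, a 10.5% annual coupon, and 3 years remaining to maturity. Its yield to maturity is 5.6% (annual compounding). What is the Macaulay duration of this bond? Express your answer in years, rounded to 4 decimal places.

2.7411 years

Periodic yield y = 0.056. Discount each cash flow and weight by its year:
  t   CF        PV=CF/(1+0.056)^t    t·PV
  1     2,625.00     2,485.7955     2,485.7955
  2     2,625.00     2,353.9730     4,707.9459
  3    27,625.00    23,459.0560    70,377.1680
  Σ                 28,298.8244    77,570.9094
Price P = Σ PV = 28,298.8244.
Macaulay duration = Σ(t·PV) / P = 77,570.9094 / 28,298.8244 = 2.74114 years.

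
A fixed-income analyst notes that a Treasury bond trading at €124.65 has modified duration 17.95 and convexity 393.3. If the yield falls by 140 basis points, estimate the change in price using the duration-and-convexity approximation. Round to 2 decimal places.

Duration effect: -D_mod·Δy = -17.95 × (-0.014) = +0.251300
Convexity effect: ½·C·(Δy)² = 0.5 × 393.3 × (-0.014)² = +0.0385434
ΔP/P ≈ +0.251300 + 0.0385434 = +0.2898434
ΔP ≈ 124.65 × (+0.2898434) = +36.12897981.

+€36.13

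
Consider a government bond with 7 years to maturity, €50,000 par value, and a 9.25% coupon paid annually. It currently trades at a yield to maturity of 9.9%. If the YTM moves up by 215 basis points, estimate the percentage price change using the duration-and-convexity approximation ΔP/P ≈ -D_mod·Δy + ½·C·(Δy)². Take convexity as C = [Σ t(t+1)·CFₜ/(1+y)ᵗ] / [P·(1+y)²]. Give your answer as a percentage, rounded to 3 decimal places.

-9.857%

With y = 0.099:
  t   CF        PV=CF/(1+0.099)^t    t·PV        t(t+1)·PV
  1     4,625.00     4,208.3712     4,208.3712       8,416.7425
  2     4,625.00     3,829.2732     7,658.5464      22,975.6392
  3     4,625.00     3,484.3250    10,452.9751      41,811.9003
  4     4,625.00     3,170.4504    12,681.8017      63,409.0086
  5     4,625.00     2,884.8503    14,424.2513      86,545.5076
  6     4,625.00     2,624.9775    15,749.8649     110,249.0543
  7    54,625.00    28,210.2934   197,472.0538   1,579,776.4303
  Σ                 48,412.5410   262,647.8644   1,913,184.2828
P = 48,412.5410; D_Mac = 5.42520 yrs; D_mod = 4.93649 yrs; C = 32.71927.
Duration effect: -4.93649 × (+0.0215) = -0.106135
Convexity effect: 0.5 × 32.71927 × (0.0215)² = +0.0075622
ΔP/P ≈ -0.106135 + 0.0075622 = -0.098572 = -9.8572%.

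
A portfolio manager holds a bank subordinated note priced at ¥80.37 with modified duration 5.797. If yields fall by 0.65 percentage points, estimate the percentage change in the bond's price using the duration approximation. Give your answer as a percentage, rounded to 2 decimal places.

Duration approximation: ΔP/P ≈ -D_mod · Δy = -5.797 × (-0.0065) = +0.0376805.
As a percentage: +3.76805%.

+3.77%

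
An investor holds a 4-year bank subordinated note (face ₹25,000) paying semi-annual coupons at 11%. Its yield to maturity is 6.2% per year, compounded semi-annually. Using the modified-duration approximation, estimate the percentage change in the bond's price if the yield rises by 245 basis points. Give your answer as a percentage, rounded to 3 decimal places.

Periodic yield y = 0.031. Modified duration first:
  t   CF        PV=CF/(1+0.031)^t    t·PV
  1     1,375.00     1,333.6566     1,333.6566
  2     1,375.00     1,293.5564     2,587.1128
  3     1,375.00     1,254.6619     3,763.9856
  4     1,375.00     1,216.9368     4,867.7473
  5     1,375.00     1,180.3461     5,901.7305
  6     1,375.00     1,144.8556     6,869.1335
  7     1,375.00     1,110.4322     7,773.0253
  8    26,375.00    20,659.6589   165,277.2709
  Σ                 29,194.1045   198,373.6626
P = 29,194.1045; D_Mac = 6.79499 half-year periods = 3.39750 yrs; D_mod = 3.39750/(1+0.031) = 3.29534 yrs.
ΔP/P ≈ -D_mod · Δy = -3.29534 × (+0.0245) = -0.080736 = -8.0736%.

-8.074%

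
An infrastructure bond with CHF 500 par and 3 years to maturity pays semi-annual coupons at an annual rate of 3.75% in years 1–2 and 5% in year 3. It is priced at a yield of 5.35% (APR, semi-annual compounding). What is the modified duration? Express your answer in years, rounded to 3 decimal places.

2.786 years

Periodic yield y = 0.02675. First find Macaulay duration:
  t   CF        PV=CF/(1+0.02675)^t    t·PV
  1        9.375         9.1308         9.1308
  2        9.375         8.8929        17.7857
  3        9.375         8.6612        25.9835
  4        9.375         8.4355        33.7421
  5       12.500        10.9543        54.7717
  6      512.500       437.4270     2,624.5621
  Σ                    483.5017     2,765.9760
P = 483.5017; Macaulay duration = 2,765.9760 / 483.5017 = 5.72072 half-year periods = 2.86036 years.
Modified duration = D_Mac / (1 + y) = 2.86036 / 1.02675 = 2.78584 years.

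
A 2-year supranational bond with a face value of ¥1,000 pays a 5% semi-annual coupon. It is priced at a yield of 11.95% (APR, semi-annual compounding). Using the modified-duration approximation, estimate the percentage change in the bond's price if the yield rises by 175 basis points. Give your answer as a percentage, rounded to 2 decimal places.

-3.17%

Periodic yield y = 0.05975. Modified duration first:
  t   CF        PV=CF/(1+0.05975)^t    t·PV
  1        25.00        23.5905        23.5905
  2        25.00        22.2604        44.5208
  3        25.00        21.0053        63.0160
  4     1,025.00       812.6624     3,250.6496
  Σ                    879.5186     3,381.7769
P = 879.5186; D_Mac = 3.84503 half-year periods = 1.92252 yrs; D_mod = 1.92252/(1+0.05975) = 1.81412 yrs.
ΔP/P ≈ -D_mod · Δy = -1.81412 × (+0.0175) = -0.031747 = -3.1747%.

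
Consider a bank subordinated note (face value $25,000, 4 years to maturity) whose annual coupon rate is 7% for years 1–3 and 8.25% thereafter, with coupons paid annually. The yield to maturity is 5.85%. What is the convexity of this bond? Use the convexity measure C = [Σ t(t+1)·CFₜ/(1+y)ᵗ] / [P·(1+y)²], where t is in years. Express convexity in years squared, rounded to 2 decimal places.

With y = 0.0585:
  t   CF        PV=CF/(1+0.0585)^t    t·PV        t(t+1)·PV
  1     1,750.00     1,653.2829     1,653.2829       3,306.5659
  2     1,750.00     1,561.9111     3,123.8223       9,371.4669
  3     1,750.00     1,475.5892     4,426.7675      17,707.0701
  4    27,062.50    21,557.8013    86,231.2051     431,156.0256
  Σ                 26,248.5846    95,435.0779     461,541.1285
P = 26,248.5846.
Convexity = Σ t(t+1)·PV / [P·(1+y)²] = 461,541.1285 / (26,248.5846 × 1.120422) = 15.69361.

15.69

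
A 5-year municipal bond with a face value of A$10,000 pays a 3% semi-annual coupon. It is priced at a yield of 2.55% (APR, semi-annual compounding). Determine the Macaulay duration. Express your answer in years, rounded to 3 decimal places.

4.684 years

Periodic yield y = 0.01275. Discount each cash flow and weight by its period:
  t   CF        PV=CF/(1+0.01275)^t    t·PV
  1       150.00       148.1116       148.1116
  2       150.00       146.2469       292.4939
  3       150.00       144.4058       433.2173
  4       150.00       142.5878       570.3510
  5       150.00       140.7927       703.9633
  6       150.00       139.0201       834.1209
  7       150.00       137.2700       960.8897
  8       150.00       135.5418     1,084.3344
  9       150.00       133.8354     1,204.5186
  10   10,150.00     8,942.1824    89,421.8239
  Σ                 10,209.9944    95,653.8245
Price P = Σ PV = 10,209.9944.
Macaulay duration = Σ(t·PV) / P = 95,653.8245 / 10,209.9944 = 9.36865 half-year periods.
In years: 9.36865 / 2 = 4.68432 years.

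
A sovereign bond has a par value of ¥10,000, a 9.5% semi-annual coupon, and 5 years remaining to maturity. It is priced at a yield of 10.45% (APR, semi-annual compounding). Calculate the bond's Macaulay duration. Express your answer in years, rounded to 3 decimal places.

4.074 years

Periodic yield y = 0.05225. Discount each cash flow and weight by its period:
  t   CF        PV=CF/(1+0.05225)^t    t·PV
  1       475.00       451.4136       451.4136
  2       475.00       428.9985       857.9969
  3       475.00       407.6963     1,223.0890
  4       475.00       387.4520     1,549.8079
  5       475.00       368.2128     1,841.0642
  6       475.00       349.9291     2,099.5743
  7       475.00       332.5532     2,327.8721
  8       475.00       316.0401     2,528.3205
  9       475.00       300.3469     2,703.1224
  10   10,475.00     6,294.5500    62,945.5000
  Σ                  9,637.1924    78,527.7609
Price P = Σ PV = 9,637.1924.
Macaulay duration = Σ(t·PV) / P = 78,527.7609 / 9,637.1924 = 8.14841 half-year periods.
In years: 8.14841 / 2 = 4.07420 years.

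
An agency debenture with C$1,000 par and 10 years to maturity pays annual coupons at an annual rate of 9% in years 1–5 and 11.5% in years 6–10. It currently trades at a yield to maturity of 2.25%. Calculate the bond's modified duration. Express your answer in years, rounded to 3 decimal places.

7.511 years

Periodic yield y = 0.0225. First find Macaulay duration:
  t   CF        PV=CF/(1+0.0225)^t    t·PV
  1        90.00        88.0196        88.0196
  2        90.00        86.0827       172.1654
  3        90.00        84.1885       252.5654
  4        90.00        82.3359       329.3436
  5        90.00        80.5241       402.6205
  6       115.00       100.6278       603.7667
  7       115.00        98.4135       688.8944
  8       115.00        96.2479       769.9833
  9       115.00        94.1300       847.1699
  10    1,115.00       892.5688     8,925.6880
  Σ                  1,703.1387    13,080.2168
P = 1,703.1387; Macaulay duration = 13,080.2168 / 1,703.1387 = 7.68007 years.
Modified duration = D_Mac / (1 + y) = 7.68007 / 1.0225 = 7.51107 years.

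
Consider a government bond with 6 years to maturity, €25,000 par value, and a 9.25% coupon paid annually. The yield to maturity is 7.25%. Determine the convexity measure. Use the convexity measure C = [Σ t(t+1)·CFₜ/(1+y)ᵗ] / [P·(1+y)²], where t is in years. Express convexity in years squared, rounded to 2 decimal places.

With y = 0.0725:
  t   CF        PV=CF/(1+0.0725)^t    t·PV        t(t+1)·PV
  1     2,312.50     2,156.1772     2,156.1772       4,312.3543
  2     2,312.50     2,010.4216     4,020.8432      12,062.5295
  3     2,312.50     1,874.5190     5,623.5569      22,494.2276
  4     2,312.50     1,747.8032     6,991.2129      34,956.0646
  5     2,312.50     1,629.6534     8,148.2668      48,889.6009
  6    27,312.50    17,946.4126   107,678.4758     753,749.3308
  Σ                 27,364.9869   134,618.5328     876,464.1078
P = 27,364.9869.
Convexity = Σ t(t+1)·PV / [P·(1+y)²] = 876,464.1078 / (27,364.9869 × 1.150256) = 27.84481.

27.84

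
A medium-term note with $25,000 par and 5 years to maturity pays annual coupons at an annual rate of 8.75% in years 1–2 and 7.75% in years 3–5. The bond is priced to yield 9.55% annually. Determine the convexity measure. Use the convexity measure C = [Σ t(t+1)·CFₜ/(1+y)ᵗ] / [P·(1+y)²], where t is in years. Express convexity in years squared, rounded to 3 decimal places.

With y = 0.0955:
  t   CF        PV=CF/(1+0.0955)^t    t·PV        t(t+1)·PV
  1     2,187.50     1,996.8051     1,996.8051       3,993.6102
  2     2,187.50     1,822.7340     3,645.4680      10,936.4041
  3     1,937.50     1,473.6847     4,421.0540      17,684.2160
  4     1,937.50     1,345.2165     5,380.8660      26,904.3299
  5    26,937.50    17,072.4315    85,362.1573     512,172.9440
  Σ                 23,710.8718   100,806.3505     571,691.5042
P = 23,710.8718.
Convexity = Σ t(t+1)·PV / [P·(1+y)²] = 571,691.5042 / (23,710.8718 × 1.200120) = 20.09044.

20.090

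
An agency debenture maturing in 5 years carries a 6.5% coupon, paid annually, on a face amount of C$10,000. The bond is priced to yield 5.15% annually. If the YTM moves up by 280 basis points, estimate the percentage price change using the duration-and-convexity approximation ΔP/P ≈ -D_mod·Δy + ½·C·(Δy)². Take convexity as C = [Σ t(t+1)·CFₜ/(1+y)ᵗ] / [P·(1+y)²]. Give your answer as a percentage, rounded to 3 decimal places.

-10.926%

With y = 0.0515:
  t   CF        PV=CF/(1+0.0515)^t    t·PV        t(t+1)·PV
  1       650.00       618.1645       618.1645       1,236.3291
  2       650.00       587.8883     1,175.7766       3,527.3297
  3       650.00       559.0949     1,677.2847       6,709.1387
  4       650.00       531.7117     2,126.8470      10,634.2348
  5    10,650.00     8,285.2043    41,426.0216     248,556.1294
  Σ                 10,582.0638    47,024.0943     270,663.1617
P = 10,582.0638; D_Mac = 4.44375 yrs; D_mod = 4.22611 yrs; C = 23.13344.
Duration effect: -4.22611 × (+0.028) = -0.118331
Convexity effect: 0.5 × 23.13344 × (0.028)² = +0.0090683
ΔP/P ≈ -0.118331 + 0.0090683 = -0.109263 = -10.9263%.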